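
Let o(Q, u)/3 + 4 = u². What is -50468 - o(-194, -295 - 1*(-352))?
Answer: -60203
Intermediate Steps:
o(Q, u) = -12 + 3*u²
-50468 - o(-194, -295 - 1*(-352)) = -50468 - (-12 + 3*(-295 - 1*(-352))²) = -50468 - (-12 + 3*(-295 + 352)²) = -50468 - (-12 + 3*57²) = -50468 - (-12 + 3*3249) = -50468 - (-12 + 9747) = -50468 - 1*9735 = -50468 - 9735 = -60203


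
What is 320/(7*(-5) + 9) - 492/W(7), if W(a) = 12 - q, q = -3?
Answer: -2932/65 ≈ -45.108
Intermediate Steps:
W(a) = 15 (W(a) = 12 - 1*(-3) = 12 + 3 = 15)
320/(7*(-5) + 9) - 492/W(7) = 320/(7*(-5) + 9) - 492/15 = 320/(-35 + 9) - 492*1/15 = 320/(-26) - 164/5 = 320*(-1/26) - 164/5 = -160/13 - 164/5 = -2932/65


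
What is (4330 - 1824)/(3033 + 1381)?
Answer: 1253/2207 ≈ 0.56774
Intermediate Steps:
(4330 - 1824)/(3033 + 1381) = 2506/4414 = 2506*(1/4414) = 1253/2207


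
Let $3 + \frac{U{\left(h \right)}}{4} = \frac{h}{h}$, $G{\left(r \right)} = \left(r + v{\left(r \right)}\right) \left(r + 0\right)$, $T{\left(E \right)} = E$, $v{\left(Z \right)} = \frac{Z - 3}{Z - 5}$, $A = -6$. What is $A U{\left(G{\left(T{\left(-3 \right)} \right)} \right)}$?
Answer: $48$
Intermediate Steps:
$v{\left(Z \right)} = \frac{-3 + Z}{-5 + Z}$
$G{\left(r \right)} = r \left(r + \frac{-3 + r}{-5 + r}\right)$ ($G{\left(r \right)} = \left(r + \frac{-3 + r}{-5 + r}\right) \left(r + 0\right) = \left(r + \frac{-3 + r}{-5 + r}\right) r = r \left(r + \frac{-3 + r}{-5 + r}\right)$)
$U{\left(h \right)} = -8$ ($U{\left(h \right)} = -12 + 4 \frac{h}{h} = -12 + 4 \cdot 1 = -12 + 4 = -8$)
$A U{\left(G{\left(T{\left(-3 \right)} \right)} \right)} = \left(-6\right) \left(-8\right) = 48$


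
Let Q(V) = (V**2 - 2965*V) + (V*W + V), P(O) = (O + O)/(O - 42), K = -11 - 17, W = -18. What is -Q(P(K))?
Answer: 59624/25 ≈ 2385.0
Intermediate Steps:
K = -28
P(O) = 2*O/(-42 + O) (P(O) = (2*O)/(-42 + O) = 2*O/(-42 + O))
Q(V) = V**2 - 2982*V (Q(V) = (V**2 - 2965*V) + (V*(-18) + V) = (V**2 - 2965*V) + (-18*V + V) = (V**2 - 2965*V) - 17*V = V**2 - 2982*V)
-Q(P(K)) = -2*(-28)/(-42 - 28)*(-2982 + 2*(-28)/(-42 - 28)) = -2*(-28)/(-70)*(-2982 + 2*(-28)/(-70)) = -2*(-28)*(-1/70)*(-2982 + 2*(-28)*(-1/70)) = -4*(-2982 + 4/5)/5 = -4*(-14906)/(5*5) = -1*(-59624/25) = 59624/25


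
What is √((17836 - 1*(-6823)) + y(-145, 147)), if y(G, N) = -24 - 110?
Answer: 15*√109 ≈ 156.60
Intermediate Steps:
y(G, N) = -134
√((17836 - 1*(-6823)) + y(-145, 147)) = √((17836 - 1*(-6823)) - 134) = √((17836 + 6823) - 134) = √(24659 - 134) = √24525 = 15*√109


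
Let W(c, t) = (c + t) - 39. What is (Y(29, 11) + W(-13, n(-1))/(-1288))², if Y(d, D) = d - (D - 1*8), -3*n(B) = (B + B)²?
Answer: 158206084/233289 ≈ 678.16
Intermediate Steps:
n(B) = -4*B²/3 (n(B) = -(B + B)²/3 = -4*B²/3)
Y(d, D) = 8 + d - D (Y(d, D) = d - (D - 8) = d - (-8 + D) = d + (8 - D) = 8 + d - D)
W(c, t) = -39 + c + t
(Y(29, 11) + W(-13, n(-1))/(-1288))² = ((8 + 29 - 1*11) + (-39 - 13 - 4/3*(-1)²)/(-1288))² = ((8 + 29 - 11) + (-39 - 13 - 4/3*1)*(-1/1288))² = (26 + (-39 - 13 - 4/3)*(-1/1288))² = (26 - 160/3*(-1/1288))² = (26 + 20/483)² = (12578/483)² = 158206084/233289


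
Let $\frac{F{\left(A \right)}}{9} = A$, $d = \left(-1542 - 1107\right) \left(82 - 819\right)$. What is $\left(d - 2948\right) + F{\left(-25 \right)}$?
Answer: $1949140$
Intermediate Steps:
$d = 1952313$ ($d = \left(-2649\right) \left(-737\right) = 1952313$)
$F{\left(A \right)} = 9 A$
$\left(d - 2948\right) + F{\left(-25 \right)} = \left(1952313 - 2948\right) + 9 \left(-25\right) = 1949365 - 225 = 1949140$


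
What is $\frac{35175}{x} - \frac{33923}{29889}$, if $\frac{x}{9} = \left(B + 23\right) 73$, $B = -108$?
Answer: $- \frac{65461678}{37092249} \approx -1.7648$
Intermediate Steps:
$x = -55845$ ($x = 9 \left(-108 + 23\right) 73 = 9 \left(\left(-85\right) 73\right) = 9 \left(-6205\right) = -55845$)
$\frac{35175}{x} - \frac{33923}{29889} = \frac{35175}{-55845} - \frac{33923}{29889} = 35175 \left(- \frac{1}{55845}\right) - \frac{33923}{29889} = - \frac{2345}{3723} - \frac{33923}{29889} = - \frac{65461678}{37092249}$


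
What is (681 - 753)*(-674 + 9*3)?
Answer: 46584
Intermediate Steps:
(681 - 753)*(-674 + 9*3) = -72*(-674 + 27) = -72*(-647) = 46584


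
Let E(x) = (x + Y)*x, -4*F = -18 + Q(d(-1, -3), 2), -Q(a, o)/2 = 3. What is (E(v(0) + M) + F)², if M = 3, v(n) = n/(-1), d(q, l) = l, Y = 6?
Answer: 1089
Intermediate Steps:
Q(a, o) = -6 (Q(a, o) = -2*3 = -6)
v(n) = -n (v(n) = n*(-1) = -n)
F = 6 (F = -(-18 - 6)/4 = -¼*(-24) = 6)
E(x) = x*(6 + x) (E(x) = (x + 6)*x = (6 + x)*x = x*(6 + x))
(E(v(0) + M) + F)² = ((-1*0 + 3)*(6 + (-1*0 + 3)) + 6)² = ((0 + 3)*(6 + (0 + 3)) + 6)² = (3*(6 + 3) + 6)² = (3*9 + 6)² = (27 + 6)² = 33² = 1089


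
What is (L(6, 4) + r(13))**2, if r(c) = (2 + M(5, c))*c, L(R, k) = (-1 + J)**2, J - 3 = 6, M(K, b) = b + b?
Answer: 183184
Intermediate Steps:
M(K, b) = 2*b
J = 9 (J = 3 + 6 = 9)
L(R, k) = 64 (L(R, k) = (-1 + 9)**2 = 8**2 = 64)
r(c) = c*(2 + 2*c) (r(c) = (2 + 2*c)*c = c*(2 + 2*c))
(L(6, 4) + r(13))**2 = (64 + 2*13*(1 + 13))**2 = (64 + 2*13*14)**2 = (64 + 364)**2 = 428**2 = 183184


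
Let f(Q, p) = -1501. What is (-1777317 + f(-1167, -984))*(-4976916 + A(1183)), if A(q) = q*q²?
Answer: -2936150025229078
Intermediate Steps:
A(q) = q³
(-1777317 + f(-1167, -984))*(-4976916 + A(1183)) = (-1777317 - 1501)*(-4976916 + 1183³) = -1778818*(-4976916 + 1655595487) = -1778818*1650618571 = -2936150025229078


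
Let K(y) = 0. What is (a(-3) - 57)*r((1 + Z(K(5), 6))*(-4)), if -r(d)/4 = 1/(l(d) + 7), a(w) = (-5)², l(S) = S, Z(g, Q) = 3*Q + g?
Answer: -128/69 ≈ -1.8551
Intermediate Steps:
Z(g, Q) = g + 3*Q
a(w) = 25
r(d) = -4/(7 + d) (r(d) = -4/(d + 7) = -4/(7 + d))
(a(-3) - 57)*r((1 + Z(K(5), 6))*(-4)) = (25 - 57)*(-4/(7 + (1 + (0 + 3*6))*(-4))) = -(-128)/(7 + (1 + (0 + 18))*(-4)) = -(-128)/(7 + (1 + 18)*(-4)) = -(-128)/(7 + 19*(-4)) = -(-128)/(7 - 76) = -(-128)/(-69) = -(-128)*(-1)/69 = -32*4/69 = -128/69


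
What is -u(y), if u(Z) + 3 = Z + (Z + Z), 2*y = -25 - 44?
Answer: 213/2 ≈ 106.50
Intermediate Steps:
y = -69/2 (y = (-25 - 44)/2 = (1/2)*(-69) = -69/2 ≈ -34.500)
u(Z) = -3 + 3*Z (u(Z) = -3 + (Z + (Z + Z)) = -3 + (Z + 2*Z) = -3 + 3*Z)
-u(y) = -(-3 + 3*(-69/2)) = -(-3 - 207/2) = -1*(-213/2) = 213/2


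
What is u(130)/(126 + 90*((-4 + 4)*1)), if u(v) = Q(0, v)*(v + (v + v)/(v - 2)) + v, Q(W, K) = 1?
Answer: 2795/1344 ≈ 2.0796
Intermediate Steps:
u(v) = 2*v + 2*v/(-2 + v) (u(v) = 1*(v + (v + v)/(v - 2)) + v = 1*(v + (2*v)/(-2 + v)) + v = 1*(v + 2*v/(-2 + v)) + v = (v + 2*v/(-2 + v)) + v = 2*v + 2*v/(-2 + v))
u(130)/(126 + 90*((-4 + 4)*1)) = (2*130*(-1 + 130)/(-2 + 130))/(126 + 90*((-4 + 4)*1)) = (2*130*129/128)/(126 + 90*(0*1)) = (2*130*(1/128)*129)/(126 + 90*0) = 8385/(32*(126 + 0)) = (8385/32)/126 = (8385/32)*(1/126) = 2795/1344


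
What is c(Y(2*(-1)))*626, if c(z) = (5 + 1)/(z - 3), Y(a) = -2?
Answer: -3756/5 ≈ -751.20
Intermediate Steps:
c(z) = 6/(-3 + z)
c(Y(2*(-1)))*626 = (6/(-3 - 2))*626 = (6/(-5))*626 = (6*(-⅕))*626 = -6/5*626 = -3756/5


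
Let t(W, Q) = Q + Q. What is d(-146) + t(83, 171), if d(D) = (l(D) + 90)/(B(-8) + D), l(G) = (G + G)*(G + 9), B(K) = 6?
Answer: 3893/70 ≈ 55.614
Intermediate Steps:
l(G) = 2*G*(9 + G) (l(G) = (2*G)*(9 + G) = 2*G*(9 + G))
t(W, Q) = 2*Q
d(D) = (90 + 2*D*(9 + D))/(6 + D) (d(D) = (2*D*(9 + D) + 90)/(6 + D) = (90 + 2*D*(9 + D))/(6 + D))
d(-146) + t(83, 171) = 2*(45 - 146*(9 - 146))/(6 - 146) + 2*171 = 2*(45 - 146*(-137))/(-140) + 342 = 2*(-1/140)*(45 + 20002) + 342 = 2*(-1/140)*20047 + 342 = -20047/70 + 342 = 3893/70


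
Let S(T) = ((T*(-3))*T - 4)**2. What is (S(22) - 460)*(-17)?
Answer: -36031092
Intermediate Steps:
S(T) = (-4 - 3*T**2)**2 (S(T) = ((-3*T)*T - 4)**2 = (-3*T**2 - 4)**2 = (-4 - 3*T**2)**2)
(S(22) - 460)*(-17) = ((4 + 3*22**2)**2 - 460)*(-17) = ((4 + 3*484)**2 - 460)*(-17) = ((4 + 1452)**2 - 460)*(-17) = (1456**2 - 460)*(-17) = (2119936 - 460)*(-17) = 2119476*(-17) = -36031092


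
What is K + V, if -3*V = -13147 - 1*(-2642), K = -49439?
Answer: -137812/3 ≈ -45937.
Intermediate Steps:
V = 10505/3 (V = -(-13147 - 1*(-2642))/3 = -(-13147 + 2642)/3 = -1/3*(-10505) = 10505/3 ≈ 3501.7)
K + V = -49439 + 10505/3 = -137812/3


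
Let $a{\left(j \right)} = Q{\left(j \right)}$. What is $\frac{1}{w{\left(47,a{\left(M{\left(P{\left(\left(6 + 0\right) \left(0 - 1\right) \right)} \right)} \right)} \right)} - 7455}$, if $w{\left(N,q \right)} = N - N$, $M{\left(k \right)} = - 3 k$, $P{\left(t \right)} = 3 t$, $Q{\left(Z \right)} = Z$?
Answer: $- \frac{1}{7455} \approx -0.00013414$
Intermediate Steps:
$a{\left(j \right)} = j$
$w{\left(N,q \right)} = 0$
$\frac{1}{w{\left(47,a{\left(M{\left(P{\left(\left(6 + 0\right) \left(0 - 1\right) \right)} \right)} \right)} \right)} - 7455} = \frac{1}{0 - 7455} = \frac{1}{-7455} = - \frac{1}{7455}$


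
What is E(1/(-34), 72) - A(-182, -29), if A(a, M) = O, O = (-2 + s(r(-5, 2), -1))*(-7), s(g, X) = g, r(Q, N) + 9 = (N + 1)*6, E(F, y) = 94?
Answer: 143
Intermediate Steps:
r(Q, N) = -3 + 6*N (r(Q, N) = -9 + (N + 1)*6 = -9 + (1 + N)*6 = -9 + (6 + 6*N) = -3 + 6*N)
O = -49 (O = (-2 + (-3 + 6*2))*(-7) = (-2 + (-3 + 12))*(-7) = (-2 + 9)*(-7) = 7*(-7) = -49)
A(a, M) = -49
E(1/(-34), 72) - A(-182, -29) = 94 - 1*(-49) = 94 + 49 = 143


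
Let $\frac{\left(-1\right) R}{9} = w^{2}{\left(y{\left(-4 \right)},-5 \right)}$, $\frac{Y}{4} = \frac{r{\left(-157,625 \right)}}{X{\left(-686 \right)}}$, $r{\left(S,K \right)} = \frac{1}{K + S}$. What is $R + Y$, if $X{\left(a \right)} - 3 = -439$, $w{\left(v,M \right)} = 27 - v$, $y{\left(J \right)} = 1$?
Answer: $- \frac{310357009}{51012} \approx -6084.0$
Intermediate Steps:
$X{\left(a \right)} = -436$ ($X{\left(a \right)} = 3 - 439 = -436$)
$Y = - \frac{1}{51012}$ ($Y = 4 \frac{1}{\left(625 - 157\right) \left(-436\right)} = 4 \cdot \frac{1}{468} \left(- \frac{1}{436}\right) = 4 \left(- \frac{1}{204048}\right) = - \frac{1}{51012} \approx -1.9603 \cdot 10^{-5}$)
$R = -6084$ ($R = - 9 \left(27 - 1\right)^{2} = - 9 \cdot 26^{2} = \left(-9\right) 676 = -6084$)
$R + Y = -6084 - \frac{1}{51012} = - \frac{310357009}{51012}$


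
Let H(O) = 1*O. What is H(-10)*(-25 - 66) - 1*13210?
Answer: -12300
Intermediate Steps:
H(O) = O
H(-10)*(-25 - 66) - 1*13210 = -10*(-25 - 66) - 1*13210 = -10*(-91) - 13210 = 910 - 13210 = -12300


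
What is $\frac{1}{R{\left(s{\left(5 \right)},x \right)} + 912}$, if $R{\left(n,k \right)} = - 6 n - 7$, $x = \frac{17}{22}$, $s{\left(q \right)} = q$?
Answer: $\frac{1}{875} \approx 0.0011429$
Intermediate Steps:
$x = \frac{17}{22}$ ($x = 17 \cdot \frac{1}{22} = \frac{17}{22} \approx 0.77273$)
$R{\left(n,k \right)} = -7 - 6 n$
$\frac{1}{R{\left(s{\left(5 \right)},x \right)} + 912} = \frac{1}{\left(-7 - 30\right) + 912} = \frac{1}{-37 + 912} = \frac{1}{875}$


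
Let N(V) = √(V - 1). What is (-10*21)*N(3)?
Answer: -210*√2 ≈ -296.98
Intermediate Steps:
N(V) = √(-1 + V)
(-10*21)*N(3) = (-10*21)*√(-1 + 3) = -210*√2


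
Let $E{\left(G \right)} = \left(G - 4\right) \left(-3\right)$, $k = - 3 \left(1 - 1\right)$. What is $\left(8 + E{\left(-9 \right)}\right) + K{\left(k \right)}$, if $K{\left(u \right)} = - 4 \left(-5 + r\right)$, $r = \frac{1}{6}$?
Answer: $\frac{199}{3} \approx 66.333$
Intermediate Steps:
$r = \frac{1}{6} \approx 0.16667$
$k = 0$ ($k = \left(-3\right) 0 = 0$)
$E{\left(G \right)} = 12 - 3 G$ ($E{\left(G \right)} = \left(-4 + G\right) \left(-3\right) = 12 - 3 G$)
$K{\left(u \right)} = \frac{58}{3}$ ($K{\left(u \right)} = - 4 \left(-5 + \frac{1}{6}\right) = \left(-4\right) \left(- \frac{29}{6}\right) = \frac{58}{3}$)
$\left(8 + E{\left(-9 \right)}\right) + K{\left(k \right)} = \left(8 + \left(12 - -27\right)\right) + \frac{58}{3} = \left(8 + \left(12 + 27\right)\right) + \frac{58}{3} = \left(8 + 39\right) + \frac{58}{3} = 47 + \frac{58}{3} = \frac{199}{3}$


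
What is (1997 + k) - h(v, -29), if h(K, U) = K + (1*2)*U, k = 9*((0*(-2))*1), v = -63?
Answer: 2118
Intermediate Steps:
k = 0 (k = 9*(0*1) = 9*0 = 0)
h(K, U) = K + 2*U
(1997 + k) - h(v, -29) = (1997 + 0) - (-63 + 2*(-29)) = 1997 - (-63 - 58) = 1997 - 1*(-121) = 1997 + 121 = 2118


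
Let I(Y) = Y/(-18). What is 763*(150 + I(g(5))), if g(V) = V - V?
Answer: 114450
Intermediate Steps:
g(V) = 0
I(Y) = -Y/18 (I(Y) = Y*(-1/18) = -Y/18)
763*(150 + I(g(5))) = 763*(150 - 1/18*0) = 763*(150 + 0) = 763*150 = 114450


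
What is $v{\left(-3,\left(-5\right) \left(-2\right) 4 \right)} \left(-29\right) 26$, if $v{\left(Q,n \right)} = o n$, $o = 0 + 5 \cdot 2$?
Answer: $-301600$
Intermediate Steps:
$o = 10$ ($o = 0 + 10 = 10$)
$v{\left(Q,n \right)} = 10 n$
$v{\left(-3,\left(-5\right) \left(-2\right) 4 \right)} \left(-29\right) 26 = 10 \left(-5\right) \left(-2\right) 4 \left(-29\right) 26 = 10 \cdot 10 \cdot 4 \left(-29\right) 26 = 10 \cdot 40 \left(-29\right) 26 = 400 \left(-29\right) 26 = \left(-11600\right) 26 = -301600$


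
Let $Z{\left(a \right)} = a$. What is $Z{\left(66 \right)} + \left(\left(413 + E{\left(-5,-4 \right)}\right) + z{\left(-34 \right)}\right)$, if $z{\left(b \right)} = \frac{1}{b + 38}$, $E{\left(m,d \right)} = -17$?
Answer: $\frac{1849}{4} \approx 462.25$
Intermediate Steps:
$z{\left(b \right)} = \frac{1}{38 + b}$
$Z{\left(66 \right)} + \left(\left(413 + E{\left(-5,-4 \right)}\right) + z{\left(-34 \right)}\right) = 66 + \left(\left(413 - 17\right) + \frac{1}{38 - 34}\right) = 66 + \left(396 + \frac{1}{4}\right) = 66 + \frac{1585}{4} = \frac{1849}{4}$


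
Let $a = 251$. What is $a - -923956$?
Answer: $924207$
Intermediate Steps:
$a - -923956 = 251 - -923956 = 251 + 923956 = 924207$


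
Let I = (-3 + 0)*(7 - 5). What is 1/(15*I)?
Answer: -1/90 ≈ -0.011111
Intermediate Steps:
I = -6 (I = -3*2 = -6)
1/(15*I) = 1/(15*(-6)) = 1/(-90) = -1/90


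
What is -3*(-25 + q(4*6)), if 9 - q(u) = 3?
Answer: 57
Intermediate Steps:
q(u) = 6 (q(u) = 9 - 1*3 = 9 - 3 = 6)
-3*(-25 + q(4*6)) = -3*(-25 + 6) = -3*(-19) = 57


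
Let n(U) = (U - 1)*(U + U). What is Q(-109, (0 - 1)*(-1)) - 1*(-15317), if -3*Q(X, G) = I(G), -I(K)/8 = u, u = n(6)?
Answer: 15477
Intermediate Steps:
n(U) = 2*U*(-1 + U) (n(U) = (-1 + U)*(2*U) = 2*U*(-1 + U))
u = 60 (u = 2*6*(-1 + 6) = 2*6*5 = 60)
I(K) = -480 (I(K) = -8*60 = -480)
Q(X, G) = 160 (Q(X, G) = -⅓*(-480) = 160)
Q(-109, (0 - 1)*(-1)) - 1*(-15317) = 160 - 1*(-15317) = 160 + 15317 = 15477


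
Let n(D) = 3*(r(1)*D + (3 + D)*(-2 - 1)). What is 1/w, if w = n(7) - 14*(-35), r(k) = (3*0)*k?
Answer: 1/400 ≈ 0.0025000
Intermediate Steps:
r(k) = 0 (r(k) = 0*k = 0)
n(D) = -27 - 9*D (n(D) = 3*(0*D + (3 + D)*(-2 - 1)) = 3*(0 + (3 + D)*(-3)) = 3*(0 + (-9 - 3*D)) = 3*(-9 - 3*D) = -27 - 9*D)
w = 400 (w = (-27 - 9*7) - 14*(-35) = (-27 - 63) + 490 = -90 + 490 = 400)
1/w = 1/400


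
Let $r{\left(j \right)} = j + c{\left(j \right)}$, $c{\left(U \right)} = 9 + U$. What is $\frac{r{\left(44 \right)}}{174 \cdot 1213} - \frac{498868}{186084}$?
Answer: $- \frac{8772835639}{3272938434} \approx -2.6804$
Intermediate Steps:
$r{\left(j \right)} = 9 + 2 j$ ($r{\left(j \right)} = j + \left(9 + j\right) = 9 + 2 j$)
$\frac{r{\left(44 \right)}}{174 \cdot 1213} - \frac{498868}{186084} = \frac{9 + 2 \cdot 44}{174 \cdot 1213} - \frac{498868}{186084} = \frac{9 + 88}{211062} - \frac{124717}{46521} = 97 \cdot \frac{1}{211062} - \frac{124717}{46521} = \frac{97}{211062} - \frac{124717}{46521} = - \frac{8772835639}{3272938434}$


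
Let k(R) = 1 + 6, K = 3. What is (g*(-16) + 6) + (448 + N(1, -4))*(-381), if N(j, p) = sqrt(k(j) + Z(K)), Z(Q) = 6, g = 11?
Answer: -170858 - 381*sqrt(13) ≈ -1.7223e+5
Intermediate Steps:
k(R) = 7
N(j, p) = sqrt(13) (N(j, p) = sqrt(7 + 6) = sqrt(13))
(g*(-16) + 6) + (448 + N(1, -4))*(-381) = (11*(-16) + 6) + (448 + sqrt(13))*(-381) = (-176 + 6) + (-170688 - 381*sqrt(13)) = -170 + (-170688 - 381*sqrt(13)) = -170858 - 381*sqrt(13)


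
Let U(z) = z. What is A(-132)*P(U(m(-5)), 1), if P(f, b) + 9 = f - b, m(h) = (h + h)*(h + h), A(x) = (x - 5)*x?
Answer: 1627560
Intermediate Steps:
A(x) = x*(-5 + x) (A(x) = (-5 + x)*x = x*(-5 + x))
m(h) = 4*h**2 (m(h) = (2*h)*(2*h) = 4*h**2)
P(f, b) = -9 + f - b (P(f, b) = -9 + (f - b) = -9 + f - b)
A(-132)*P(U(m(-5)), 1) = (-132*(-5 - 132))*(-9 + 4*(-5)**2 - 1*1) = (-132*(-137))*(-9 + 4*25 - 1) = 18084*(-9 + 100 - 1) = 18084*90 = 1627560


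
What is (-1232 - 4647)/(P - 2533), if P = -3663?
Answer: 5879/6196 ≈ 0.94884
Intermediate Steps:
(-1232 - 4647)/(P - 2533) = (-1232 - 4647)/(-3663 - 2533) = -5879/(-6196) = -5879*(-1/6196) = 5879/6196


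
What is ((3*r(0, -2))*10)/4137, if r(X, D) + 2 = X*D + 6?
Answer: 40/1379 ≈ 0.029007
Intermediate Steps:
r(X, D) = 4 + D*X (r(X, D) = -2 + (X*D + 6) = -2 + (D*X + 6) = -2 + (6 + D*X) = 4 + D*X)
((3*r(0, -2))*10)/4137 = ((3*(4 - 2*0))*10)/4137 = ((3*(4 + 0))*10)*(1/4137) = ((3*4)*10)*(1/4137) = (12*10)*(1/4137) = 120*(1/4137) = 40/1379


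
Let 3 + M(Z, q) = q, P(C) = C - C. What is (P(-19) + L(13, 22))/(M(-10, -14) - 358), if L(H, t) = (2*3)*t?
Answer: -44/125 ≈ -0.35200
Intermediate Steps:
P(C) = 0
M(Z, q) = -3 + q
L(H, t) = 6*t
(P(-19) + L(13, 22))/(M(-10, -14) - 358) = (0 + 6*22)/((-3 - 14) - 358) = (0 + 132)/(-17 - 358) = 132/(-375) = 132*(-1/375) = -44/125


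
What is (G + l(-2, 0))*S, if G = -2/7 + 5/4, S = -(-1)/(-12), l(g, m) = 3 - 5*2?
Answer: 169/336 ≈ 0.50298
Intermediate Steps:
l(g, m) = -7 (l(g, m) = 3 - 10 = -7)
S = -1/12 (S = -(-1)*(-1)/12 = -1*1/12 = -1/12 ≈ -0.083333)
G = 27/28 (G = -2*⅐ + 5*(¼) = -2/7 + 5/4 = 27/28 ≈ 0.96429)
(G + l(-2, 0))*S = (27/28 - 7)*(-1/12) = -169/28*(-1/12) = 169/336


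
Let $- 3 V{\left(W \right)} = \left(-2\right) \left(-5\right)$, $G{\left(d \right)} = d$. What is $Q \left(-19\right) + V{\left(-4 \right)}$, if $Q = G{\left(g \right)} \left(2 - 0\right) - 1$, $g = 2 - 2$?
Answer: $\frac{47}{3} \approx 15.667$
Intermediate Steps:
$g = 0$
$V{\left(W \right)} = - \frac{10}{3}$ ($V{\left(W \right)} = - \frac{\left(-2\right) \left(-5\right)}{3} = \left(- \frac{1}{3}\right) 10 = - \frac{10}{3}$)
$Q = -1$ ($Q = 0 \left(2 - 0\right) - 1 = 0 \left(2 + 0\right) - 1 = 0 \cdot 2 - 1 = 0 - 1 = -1$)
$Q \left(-19\right) + V{\left(-4 \right)} = \left(-1\right) \left(-19\right) - \frac{10}{3} = 19 - \frac{10}{3} = \frac{47}{3}$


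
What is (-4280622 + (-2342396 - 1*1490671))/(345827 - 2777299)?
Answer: 8113689/2431472 ≈ 3.3369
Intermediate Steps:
(-4280622 + (-2342396 - 1*1490671))/(345827 - 2777299) = (-4280622 + (-2342396 - 1490671))/(-2431472) = (-4280622 - 3833067)*(-1/2431472) = -8113689*(-1/2431472) = 8113689/2431472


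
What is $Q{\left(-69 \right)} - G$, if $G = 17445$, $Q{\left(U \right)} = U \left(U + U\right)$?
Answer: $-7923$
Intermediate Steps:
$Q{\left(U \right)} = 2 U^{2}$ ($Q{\left(U \right)} = U 2 U = 2 U^{2}$)
$Q{\left(-69 \right)} - G = 2 \left(-69\right)^{2} - 17445 = 2 \cdot 4761 - 17445 = 9522 - 17445 = -7923$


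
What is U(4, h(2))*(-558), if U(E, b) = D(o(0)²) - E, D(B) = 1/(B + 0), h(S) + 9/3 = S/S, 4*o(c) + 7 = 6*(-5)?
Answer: 3046680/1369 ≈ 2225.5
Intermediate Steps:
o(c) = -37/4 (o(c) = -7/4 + (6*(-5))/4 = -7/4 + (¼)*(-30) = -7/4 - 15/2 = -37/4)
h(S) = -2 (h(S) = -3 + S/S = -3 + 1 = -2)
D(B) = 1/B
U(E, b) = 16/1369 - E (U(E, b) = 1/((-37/4)²) - E = 1/(1369/16) - E = 16/1369 - E)
U(4, h(2))*(-558) = (16/1369 - 1*4)*(-558) = (16/1369 - 4)*(-558) = -5460/1369*(-558) = 3046680/1369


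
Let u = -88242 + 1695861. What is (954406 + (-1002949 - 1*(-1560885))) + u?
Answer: 3119961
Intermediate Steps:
u = 1607619
(954406 + (-1002949 - 1*(-1560885))) + u = (954406 + (-1002949 - 1*(-1560885))) + 1607619 = (954406 + (-1002949 + 1560885)) + 1607619 = (954406 + 557936) + 1607619 = 1512342 + 1607619 = 3119961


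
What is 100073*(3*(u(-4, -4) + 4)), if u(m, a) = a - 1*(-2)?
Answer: 600438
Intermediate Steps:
u(m, a) = 2 + a (u(m, a) = a + 2 = 2 + a)
100073*(3*(u(-4, -4) + 4)) = 100073*(3*((2 - 4) + 4)) = 100073*(3*(-2 + 4)) = 100073*(3*2) = 100073*6 = 600438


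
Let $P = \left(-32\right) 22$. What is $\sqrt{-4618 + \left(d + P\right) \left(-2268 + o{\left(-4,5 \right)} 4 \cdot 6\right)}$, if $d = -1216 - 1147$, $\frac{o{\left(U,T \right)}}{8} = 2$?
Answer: $\sqrt{5773610} \approx 2402.8$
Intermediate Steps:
$P = -704$
$o{\left(U,T \right)} = 16$ ($o{\left(U,T \right)} = 8 \cdot 2 = 16$)
$d = -2363$ ($d = -1216 - 1147 = -2363$)
$\sqrt{-4618 + \left(d + P\right) \left(-2268 + o{\left(-4,5 \right)} 4 \cdot 6\right)} = \sqrt{-4618 + \left(-2363 - 704\right) \left(-2268 + 16 \cdot 4 \cdot 6\right)} = \sqrt{-4618 - 3067 \left(-2268 + 64 \cdot 6\right)} = \sqrt{-4618 - 3067 \left(-2268 + 384\right)} = \sqrt{-4618 - -5778228} = \sqrt{-4618 + 5778228} = \sqrt{5773610}$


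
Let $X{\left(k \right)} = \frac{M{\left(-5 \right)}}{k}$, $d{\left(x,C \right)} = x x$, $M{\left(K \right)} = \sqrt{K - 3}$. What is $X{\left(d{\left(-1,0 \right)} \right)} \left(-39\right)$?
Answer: $- 78 i \sqrt{2} \approx - 110.31 i$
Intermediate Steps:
$M{\left(K \right)} = \sqrt{-3 + K}$
$d{\left(x,C \right)} = x^{2}$
$X{\left(k \right)} = \frac{2 i \sqrt{2}}{k}$ ($X{\left(k \right)} = \frac{\sqrt{-3 - 5}}{k} = \frac{\sqrt{-8}}{k} = \frac{2 i \sqrt{2}}{k}$)
$X{\left(d{\left(-1,0 \right)} \right)} \left(-39\right) = \frac{2 i \sqrt{2}}{\left(-1\right)^{2}} \left(-39\right) = \frac{2 i \sqrt{2}}{1} \left(-39\right) = 2 i \sqrt{2} \cdot 1 \left(-39\right) = 2 i \sqrt{2} \left(-39\right) = - 78 i \sqrt{2}$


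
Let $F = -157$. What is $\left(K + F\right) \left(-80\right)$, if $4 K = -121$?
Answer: $14980$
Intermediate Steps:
$K = - \frac{121}{4}$ ($K = \frac{1}{4} \left(-121\right) = - \frac{121}{4} \approx -30.25$)
$\left(K + F\right) \left(-80\right) = \left(- \frac{121}{4} - 157\right) \left(-80\right) = \left(- \frac{749}{4}\right) \left(-80\right) = 14980$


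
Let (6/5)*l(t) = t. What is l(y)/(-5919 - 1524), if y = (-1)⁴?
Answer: -5/44658 ≈ -0.00011196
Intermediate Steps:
y = 1
l(t) = 5*t/6
l(y)/(-5919 - 1524) = ((⅚)*1)/(-5919 - 1524) = (⅚)/(-7443) = (⅚)*(-1/7443) = -5/44658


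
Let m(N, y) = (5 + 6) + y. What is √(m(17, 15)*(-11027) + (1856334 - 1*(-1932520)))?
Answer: 6*√97282 ≈ 1871.4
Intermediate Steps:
m(N, y) = 11 + y
√(m(17, 15)*(-11027) + (1856334 - 1*(-1932520))) = √((11 + 15)*(-11027) + (1856334 - 1*(-1932520))) = √(26*(-11027) + (1856334 + 1932520)) = √(-286702 + 3788854) = √3502152 = 6*√97282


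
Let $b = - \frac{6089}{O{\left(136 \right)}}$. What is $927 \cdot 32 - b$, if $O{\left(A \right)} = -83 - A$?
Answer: $\frac{6490327}{219} \approx 29636.0$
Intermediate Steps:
$b = \frac{6089}{219}$ ($b = - \frac{6089}{-83 - 136} = - \frac{6089}{-219} = \left(-6089\right) \left(- \frac{1}{219}\right) = \frac{6089}{219} \approx 27.804$)
$927 \cdot 32 - b = 927 \cdot 32 - \frac{6089}{219} = 29664 - \frac{6089}{219} = \frac{6490327}{219}$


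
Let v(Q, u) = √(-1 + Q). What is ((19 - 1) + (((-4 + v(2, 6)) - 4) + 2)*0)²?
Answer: 324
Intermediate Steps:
((19 - 1) + (((-4 + v(2, 6)) - 4) + 2)*0)² = ((19 - 1) + (((-4 + √(-1 + 2)) - 4) + 2)*0)² = (18 + (((-4 + √1) - 4) + 2)*0)² = (18 + (((-4 + 1) - 4) + 2)*0)² = (18 + ((-3 - 4) + 2)*0)² = (18 + (-7 + 2)*0)² = (18 - 5*0)² = (18 + 0)² = 18² = 324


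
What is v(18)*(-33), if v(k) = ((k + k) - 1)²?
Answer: -40425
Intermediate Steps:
v(k) = (-1 + 2*k)² (v(k) = (2*k - 1)² = (-1 + 2*k)²)
v(18)*(-33) = (-1 + 2*18)²*(-33) = (-1 + 36)²*(-33) = 35²*(-33) = 1225*(-33) = -40425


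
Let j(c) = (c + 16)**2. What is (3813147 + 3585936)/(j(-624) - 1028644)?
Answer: -2466361/219660 ≈ -11.228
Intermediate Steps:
j(c) = (16 + c)**2
(3813147 + 3585936)/(j(-624) - 1028644) = (3813147 + 3585936)/((16 - 624)**2 - 1028644) = 7399083/((-608)**2 - 1028644) = 7399083/(369664 - 1028644) = 7399083/(-658980) = 7399083*(-1/658980) = -2466361/219660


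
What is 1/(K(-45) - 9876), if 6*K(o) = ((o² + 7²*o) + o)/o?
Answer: -6/59251 ≈ -0.00010126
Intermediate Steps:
K(o) = (o² + 50*o)/(6*o) (K(o) = (((o² + 7²*o) + o)/o)/6 = (((o² + 49*o) + o)/o)/6 = ((o² + 50*o)/o)/6 = (o² + 50*o)/(6*o))
1/(K(-45) - 9876) = 1/((25/3 + (⅙)*(-45)) - 9876) = 1/((25/3 - 15/2) - 9876) = 1/(⅚ - 9876) = 1/(-59251/6) = -6/59251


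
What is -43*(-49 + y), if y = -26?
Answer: 3225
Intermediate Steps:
-43*(-49 + y) = -43*(-49 - 26) = -43*(-75) = 3225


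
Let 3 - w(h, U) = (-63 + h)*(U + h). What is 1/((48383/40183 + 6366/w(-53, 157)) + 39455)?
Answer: 44080751/1739282361854 ≈ 2.5344e-5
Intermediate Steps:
w(h, U) = 3 - (-63 + h)*(U + h)
1/((48383/40183 + 6366/w(-53, 157)) + 39455) = 1/((48383/40183 + 6366/(3 - 1*(-53)**2 + 63*157 + 63*(-53) - 1*157*(-53))) + 39455) = 1/((48383*(1/40183) + 6366/(3 - 1*2809 + 9891 - 3339 + 8321)) + 39455) = 1/((48383/40183 + 6366/(3 - 2809 + 9891 - 3339 + 8321)) + 39455) = 1/((48383/40183 + 6366/12067) + 39455) = 1/(76331149/44080751 + 39455) = 1/(1739282361854/44080751) = 44080751/1739282361854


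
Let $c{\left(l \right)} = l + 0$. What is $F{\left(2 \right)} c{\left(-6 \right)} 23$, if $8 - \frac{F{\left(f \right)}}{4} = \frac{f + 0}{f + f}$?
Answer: $-4140$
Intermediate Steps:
$F{\left(f \right)} = 30$ ($F{\left(f \right)} = 32 - 4 \frac{f + 0}{f + f} = 32 - 4 \frac{f}{2 f} = 32 - 4 f \frac{1}{2 f} = 32 - 2 = 30$)
$c{\left(l \right)} = l$
$F{\left(2 \right)} c{\left(-6 \right)} 23 = 30 \left(-6\right) 23 = \left(-180\right) 23 = -4140$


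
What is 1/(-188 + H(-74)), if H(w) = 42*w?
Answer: -1/3296 ≈ -0.00030340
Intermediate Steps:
1/(-188 + H(-74)) = 1/(-188 + 42*(-74)) = 1/(-188 - 3108) = 1/(-3296) = -1/3296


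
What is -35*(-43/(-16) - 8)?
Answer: 2975/16 ≈ 185.94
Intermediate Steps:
-35*(-43/(-16) - 8) = -35*(-43*(-1/16) - 8) = -35*(43/16 - 8) = -35*(-85/16) = 2975/16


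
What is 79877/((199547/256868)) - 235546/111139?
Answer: 2280285799186142/22177454033 ≈ 1.0282e+5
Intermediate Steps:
79877/((199547/256868)) - 235546/111139 = 79877/((199547*(1/256868))) - 235546*1/111139 = 79877/(199547/256868) - 235546/111139 = 79877*(256868/199547) - 235546/111139 = 20517845236/199547 - 235546/111139 = 2280285799186142/22177454033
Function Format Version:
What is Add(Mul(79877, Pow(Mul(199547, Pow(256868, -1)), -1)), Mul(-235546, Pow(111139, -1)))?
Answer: Rational(2280285799186142, 22177454033) ≈ 1.0282e+5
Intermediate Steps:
Add(Mul(79877, Pow(Mul(199547, Pow(256868, -1)), -1)), Mul(-235546, Pow(111139, -1))) = Add(Mul(79877, Pow(Mul(199547, Rational(1, 256868)), -1)), Mul(-235546, Rational(1, 111139))) = Add(Mul(79877, Pow(Rational(199547, 256868), -1)), Rational(-235546, 111139)) = Add(Mul(79877, Rational(256868, 199547)), Rational(-235546, 111139)) = Add(Rational(20517845236, 199547), Rational(-235546, 111139)) = Rational(2280285799186142, 22177454033)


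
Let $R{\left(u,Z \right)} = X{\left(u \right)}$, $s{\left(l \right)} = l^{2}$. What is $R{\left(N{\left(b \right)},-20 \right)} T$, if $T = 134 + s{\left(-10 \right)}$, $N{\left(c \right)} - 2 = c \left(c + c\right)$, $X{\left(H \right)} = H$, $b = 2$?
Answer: $2340$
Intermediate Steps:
$N{\left(c \right)} = 2 + 2 c^{2}$ ($N{\left(c \right)} = 2 + c \left(c + c\right) = 2 + c 2 c = 2 + 2 c^{2}$)
$R{\left(u,Z \right)} = u$
$T = 234$ ($T = 134 + \left(-10\right)^{2} = 134 + 100 = 234$)
$R{\left(N{\left(b \right)},-20 \right)} T = \left(2 + 2 \cdot 2^{2}\right) 234 = \left(2 + 2 \cdot 4\right) 234 = \left(2 + 8\right) 234 = 10 \cdot 234 = 2340$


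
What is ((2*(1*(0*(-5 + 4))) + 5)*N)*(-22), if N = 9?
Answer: -990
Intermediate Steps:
((2*(1*(0*(-5 + 4))) + 5)*N)*(-22) = ((2*(1*(0*(-5 + 4))) + 5)*9)*(-22) = ((2*(1*(0*(-1))) + 5)*9)*(-22) = ((2*(1*0) + 5)*9)*(-22) = ((2*0 + 5)*9)*(-22) = ((0 + 5)*9)*(-22) = (5*9)*(-22) = 45*(-22) = -990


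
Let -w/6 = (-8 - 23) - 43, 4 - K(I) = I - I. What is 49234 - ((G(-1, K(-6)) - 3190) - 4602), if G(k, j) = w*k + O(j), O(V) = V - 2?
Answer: 57468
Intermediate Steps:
K(I) = 4 (K(I) = 4 - (I - I) = 4 - 1*0 = 4 + 0 = 4)
O(V) = -2 + V
w = 444 (w = -6*((-8 - 23) - 43) = -6*(-31 - 43) = -6*(-74) = 444)
G(k, j) = -2 + j + 444*k (G(k, j) = 444*k + (-2 + j) = -2 + j + 444*k)
49234 - ((G(-1, K(-6)) - 3190) - 4602) = 49234 - (((-2 + 4 + 444*(-1)) - 3190) - 4602) = 49234 - (((-2 + 4 - 444) - 3190) - 4602) = 49234 - ((-442 - 3190) - 4602) = 49234 - (-3632 - 4602) = 49234 - 1*(-8234) = 49234 + 8234 = 57468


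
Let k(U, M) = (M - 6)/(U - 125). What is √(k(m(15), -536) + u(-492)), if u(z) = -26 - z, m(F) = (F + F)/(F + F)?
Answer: √1808106/62 ≈ 21.688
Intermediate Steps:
m(F) = 1 (m(F) = (2*F)/((2*F)) = (2*F)*(1/(2*F)) = 1)
k(U, M) = (-6 + M)/(-125 + U)
√(k(m(15), -536) + u(-492)) = √((-6 - 536)/(-125 + 1) + (-26 - 1*(-492))) = √(-542/(-124) + (-26 + 492)) = √(-1/124*(-542) + 466) = √(271/62 + 466) = √(29163/62) = √1808106/62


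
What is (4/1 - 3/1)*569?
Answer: 569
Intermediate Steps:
(4/1 - 3/1)*569 = (4*1 - 3*1)*569 = (4 - 3)*569 = 1*569 = 569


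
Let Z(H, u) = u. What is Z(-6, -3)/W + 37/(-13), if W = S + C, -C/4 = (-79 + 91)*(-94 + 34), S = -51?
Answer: -34904/12259 ≈ -2.8472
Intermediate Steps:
C = 2880 (C = -4*(-79 + 91)*(-94 + 34) = -48*(-60) = -4*(-720) = 2880)
W = 2829 (W = -51 + 2880 = 2829)
Z(-6, -3)/W + 37/(-13) = -3/2829 + 37/(-13) = -3*1/2829 + 37*(-1/13) = -1/943 - 37/13 = -34904/12259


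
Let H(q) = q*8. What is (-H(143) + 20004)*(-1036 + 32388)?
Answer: 591298720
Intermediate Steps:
H(q) = 8*q
(-H(143) + 20004)*(-1036 + 32388) = (-8*143 + 20004)*(-1036 + 32388) = (-1*1144 + 20004)*31352 = (-1144 + 20004)*31352 = 18860*31352 = 591298720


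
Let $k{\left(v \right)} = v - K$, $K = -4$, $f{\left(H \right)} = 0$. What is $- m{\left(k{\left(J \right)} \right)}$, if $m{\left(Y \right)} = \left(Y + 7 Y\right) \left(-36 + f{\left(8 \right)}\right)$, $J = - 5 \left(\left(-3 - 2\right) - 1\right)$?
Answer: $9792$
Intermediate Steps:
$J = 30$ ($J = - 5 \left(-5 - 1\right) = \left(-5\right) \left(-6\right) = 30$)
$k{\left(v \right)} = 4 + v$ ($k{\left(v \right)} = v - -4 = v + 4 = 4 + v$)
$m{\left(Y \right)} = - 288 Y$ ($m{\left(Y \right)} = \left(Y + 7 Y\right) \left(-36 + 0\right) = 8 Y \left(-36\right) = - 288 Y$)
$- m{\left(k{\left(J \right)} \right)} = - \left(-288\right) \left(4 + 30\right) = - \left(-288\right) 34 = \left(-1\right) \left(-9792\right) = 9792$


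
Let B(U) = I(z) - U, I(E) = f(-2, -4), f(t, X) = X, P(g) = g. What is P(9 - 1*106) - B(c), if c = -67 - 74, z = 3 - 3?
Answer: -234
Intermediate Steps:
z = 0
c = -141
I(E) = -4
B(U) = -4 - U
P(9 - 1*106) - B(c) = (9 - 1*106) - (-4 - 1*(-141)) = (9 - 106) - (-4 + 141) = -97 - 1*137 = -97 - 137 = -234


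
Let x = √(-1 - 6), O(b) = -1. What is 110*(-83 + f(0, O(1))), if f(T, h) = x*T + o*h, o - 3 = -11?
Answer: -8250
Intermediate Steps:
x = I*√7 (x = √(-7) = I*√7 ≈ 2.6458*I)
o = -8 (o = 3 - 11 = -8)
f(T, h) = -8*h + I*T*√7 (f(T, h) = (I*√7)*T - 8*h = I*T*√7 - 8*h = -8*h + I*T*√7)
110*(-83 + f(0, O(1))) = 110*(-83 + (-8*(-1) + I*0*√7)) = 110*(-83 + (8 + 0)) = 110*(-83 + 8) = 110*(-75) = -8250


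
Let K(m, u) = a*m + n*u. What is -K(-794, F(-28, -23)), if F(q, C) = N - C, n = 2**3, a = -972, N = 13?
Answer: -772056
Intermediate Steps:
n = 8
F(q, C) = 13 - C
K(m, u) = -972*m + 8*u
-K(-794, F(-28, -23)) = -(-972*(-794) + 8*(13 - 1*(-23))) = -(771768 + 8*(13 + 23)) = -(771768 + 8*36) = -(771768 + 288) = -1*772056 = -772056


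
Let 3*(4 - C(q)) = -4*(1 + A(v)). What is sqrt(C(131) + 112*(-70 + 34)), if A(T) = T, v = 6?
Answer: 2*I*sqrt(9042)/3 ≈ 63.393*I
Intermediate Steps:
C(q) = 40/3 (C(q) = 4 - (-4)*(1 + 6)/3 = 4 - (-4)*7/3 = 4 - 1/3*(-28) = 4 + 28/3 = 40/3)
sqrt(C(131) + 112*(-70 + 34)) = sqrt(40/3 + 112*(-70 + 34)) = sqrt(40/3 + 112*(-36)) = sqrt(40/3 - 4032) = sqrt(-12056/3) = 2*I*sqrt(9042)/3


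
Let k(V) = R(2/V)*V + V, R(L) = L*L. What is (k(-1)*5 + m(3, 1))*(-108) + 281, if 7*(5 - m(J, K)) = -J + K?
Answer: 16871/7 ≈ 2410.1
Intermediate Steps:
m(J, K) = 5 - K/7 + J/7 (m(J, K) = 5 - (-J + K)/7 = 5 - (K - J)/7 = 5 + (-K/7 + J/7) = 5 - K/7 + J/7)
R(L) = L²
k(V) = V + 4/V (k(V) = (2/V)²*V + V = (4/V²)*V + V = 4/V + V = V + 4/V)
(k(-1)*5 + m(3, 1))*(-108) + 281 = ((-1 + 4/(-1))*5 + (5 - ⅐*1 + (⅐)*3))*(-108) + 281 = ((-1 + 4*(-1))*5 + (5 - ⅐ + 3/7))*(-108) + 281 = ((-1 - 4)*5 + 37/7)*(-108) + 281 = (-5*5 + 37/7)*(-108) + 281 = (-25 + 37/7)*(-108) + 281 = -138/7*(-108) + 281 = 14904/7 + 281 = 16871/7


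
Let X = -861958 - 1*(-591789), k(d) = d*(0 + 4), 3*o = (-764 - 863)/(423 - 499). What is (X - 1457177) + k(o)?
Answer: -98457095/57 ≈ -1.7273e+6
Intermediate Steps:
o = 1627/228 (o = ((-764 - 863)/(423 - 499))/3 = (-1627/(-76))/3 = (-1627*(-1/76))/3 = (1/3)*(1627/76) = 1627/228 ≈ 7.1360)
k(d) = 4*d (k(d) = d*4 = 4*d)
X = -270169 (X = -861958 + 591789 = -270169)
(X - 1457177) + k(o) = (-270169 - 1457177) + 4*(1627/228) = -1727346 + 1627/57 = -98457095/57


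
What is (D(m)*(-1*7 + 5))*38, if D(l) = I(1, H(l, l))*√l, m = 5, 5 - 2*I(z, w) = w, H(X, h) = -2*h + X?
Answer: -380*√5 ≈ -849.71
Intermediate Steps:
H(X, h) = X - 2*h
I(z, w) = 5/2 - w/2
D(l) = √l*(5/2 + l/2) (D(l) = (5/2 - (l - 2*l)/2)*√l = (5/2 - (-1)*l/2)*√l = (5/2 + l/2)*√l = √l*(5/2 + l/2))
(D(m)*(-1*7 + 5))*38 = ((√5*(5 + 5)/2)*(-1*7 + 5))*38 = (((½)*√5*10)*(-7 + 5))*38 = ((5*√5)*(-2))*38 = -10*√5*38 = -380*√5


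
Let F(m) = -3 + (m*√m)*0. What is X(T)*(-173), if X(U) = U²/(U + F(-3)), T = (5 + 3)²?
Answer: -708608/61 ≈ -11617.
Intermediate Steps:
T = 64 (T = 8² = 64)
F(m) = -3 (F(m) = -3 + m^(3/2)*0 = -3 + 0 = -3)
X(U) = U²/(-3 + U) (X(U) = U²/(U - 3) = U²/(-3 + U))
X(T)*(-173) = (64²/(-3 + 64))*(-173) = (4096/61)*(-173) = -708608/61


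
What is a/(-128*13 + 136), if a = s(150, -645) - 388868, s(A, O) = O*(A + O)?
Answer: 69593/1528 ≈ 45.545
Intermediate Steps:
a = -69593 (a = -645*(150 - 645) - 388868 = -645*(-495) - 388868 = 319275 - 388868 = -69593)
a/(-128*13 + 136) = -69593/(-128*13 + 136) = -69593/(-1664 + 136) = -69593/(-1528) = -69593*(-1/1528) = 69593/1528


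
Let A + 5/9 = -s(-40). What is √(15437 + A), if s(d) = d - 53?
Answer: √139765/3 ≈ 124.62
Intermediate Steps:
s(d) = -53 + d
A = 832/9 (A = -5/9 - (-53 - 40) = -5/9 - 1*(-93) = -5/9 + 93 = 832/9 ≈ 92.444)
√(15437 + A) = √(15437 + 832/9) = √(139765/9) = √139765/3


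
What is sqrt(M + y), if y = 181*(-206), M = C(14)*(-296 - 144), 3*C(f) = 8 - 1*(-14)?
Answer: I*sqrt(364614)/3 ≈ 201.28*I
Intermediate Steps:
C(f) = 22/3 (C(f) = (8 - 1*(-14))/3 = (8 + 14)/3 = (1/3)*22 = 22/3)
M = -9680/3 (M = 22*(-296 - 144)/3 = (22/3)*(-440) = -9680/3 ≈ -3226.7)
y = -37286
sqrt(M + y) = sqrt(-9680/3 - 37286) = sqrt(-121538/3) = I*sqrt(364614)/3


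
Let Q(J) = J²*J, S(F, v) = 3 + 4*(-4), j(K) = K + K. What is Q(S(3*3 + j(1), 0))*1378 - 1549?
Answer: -3029015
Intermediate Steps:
j(K) = 2*K
S(F, v) = -13 (S(F, v) = 3 - 16 = -13)
Q(J) = J³
Q(S(3*3 + j(1), 0))*1378 - 1549 = (-13)³*1378 - 1549 = -2197*1378 - 1549 = -3027466 - 1549 = -3029015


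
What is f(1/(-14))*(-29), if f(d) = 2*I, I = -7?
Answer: 406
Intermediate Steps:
f(d) = -14 (f(d) = 2*(-7) = -14)
f(1/(-14))*(-29) = -14*(-29) = 406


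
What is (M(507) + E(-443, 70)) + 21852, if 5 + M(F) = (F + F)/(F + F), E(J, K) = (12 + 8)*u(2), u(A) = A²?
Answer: 21928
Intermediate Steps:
E(J, K) = 80 (E(J, K) = (12 + 8)*2² = 20*4 = 80)
M(F) = -4 (M(F) = -5 + (F + F)/(F + F) = -5 + (2*F)/((2*F)) = -5 + (2*F)*(1/(2*F)) = -5 + 1 = -4)
(M(507) + E(-443, 70)) + 21852 = (-4 + 80) + 21852 = 76 + 21852 = 21928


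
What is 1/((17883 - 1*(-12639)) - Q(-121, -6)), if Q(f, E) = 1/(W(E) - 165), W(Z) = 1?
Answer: 164/5005609 ≈ 3.2763e-5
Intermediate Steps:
Q(f, E) = -1/164 (Q(f, E) = 1/(1 - 165) = 1/(-164) = -1/164)
1/((17883 - 1*(-12639)) - Q(-121, -6)) = 1/((17883 - 1*(-12639)) - 1*(-1/164)) = 1/((17883 + 12639) + 1/164) = 1/(30522 + 1/164) = 1/(5005609/164) = 164/5005609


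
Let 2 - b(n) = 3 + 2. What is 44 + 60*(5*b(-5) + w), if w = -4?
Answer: -1096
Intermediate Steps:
b(n) = -3 (b(n) = 2 - (3 + 2) = 2 - 1*5 = 2 - 5 = -3)
44 + 60*(5*b(-5) + w) = 44 + 60*(5*(-3) - 4) = 44 + 60*(-15 - 4) = 44 + 60*(-19) = 44 - 1140 = -1096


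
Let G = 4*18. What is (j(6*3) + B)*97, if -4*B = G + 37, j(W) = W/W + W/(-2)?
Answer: -13677/4 ≈ -3419.3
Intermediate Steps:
G = 72
j(W) = 1 - W/2 (j(W) = 1 + W*(-½) = 1 - W/2)
B = -109/4 (B = -(72 + 37)/4 = -¼*109 = -109/4 ≈ -27.250)
(j(6*3) + B)*97 = ((1 - 3*3) - 109/4)*97 = ((1 - ½*18) - 109/4)*97 = ((1 - 9) - 109/4)*97 = (-8 - 109/4)*97 = -141/4*97 = -13677/4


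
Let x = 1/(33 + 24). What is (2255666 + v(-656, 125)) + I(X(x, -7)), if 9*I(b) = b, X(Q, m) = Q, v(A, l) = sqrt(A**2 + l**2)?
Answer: 1157156659/513 + sqrt(445961) ≈ 2.2563e+6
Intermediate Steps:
x = 1/57 ≈ 0.017544
I(b) = b/9
(2255666 + v(-656, 125)) + I(X(x, -7)) = (2255666 + sqrt((-656)**2 + 125**2)) + (1/9)*(1/57) = (2255666 + sqrt(430336 + 15625)) + 1/513 = (2255666 + sqrt(445961)) + 1/513 = 1157156659/513 + sqrt(445961)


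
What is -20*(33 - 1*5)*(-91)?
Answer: 50960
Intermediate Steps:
-20*(33 - 1*5)*(-91) = -20*(33 - 5)*(-91) = -20*28*(-91) = -560*(-91) = 50960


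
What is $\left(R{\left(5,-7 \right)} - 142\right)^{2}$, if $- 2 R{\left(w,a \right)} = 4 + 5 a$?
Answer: $\frac{64009}{4} \approx 16002.0$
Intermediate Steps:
$R{\left(w,a \right)} = -2 - \frac{5 a}{2}$ ($R{\left(w,a \right)} = - \frac{4 + 5 a}{2} = -2 - \frac{5 a}{2}$)
$\left(R{\left(5,-7 \right)} - 142\right)^{2} = \left(\left(-2 - - \frac{35}{2}\right) - 142\right)^{2} = \left(\left(-2 + \frac{35}{2}\right) - 142\right)^{2} = \left(\frac{31}{2} - 142\right)^{2} = \left(- \frac{253}{2}\right)^{2} = \frac{64009}{4}$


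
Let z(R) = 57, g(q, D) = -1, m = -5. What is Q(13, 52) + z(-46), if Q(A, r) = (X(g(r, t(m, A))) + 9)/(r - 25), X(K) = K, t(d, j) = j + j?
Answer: 1547/27 ≈ 57.296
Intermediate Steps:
t(d, j) = 2*j
Q(A, r) = 8/(-25 + r) (Q(A, r) = (-1 + 9)/(r - 25) = 8/(-25 + r))
Q(13, 52) + z(-46) = 8/(-25 + 52) + 57 = 8/27 + 57 = 1547/27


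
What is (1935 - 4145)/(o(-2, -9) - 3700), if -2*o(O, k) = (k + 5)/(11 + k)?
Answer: 2210/3699 ≈ 0.59746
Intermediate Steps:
o(O, k) = -(5 + k)/(2*(11 + k)) (o(O, k) = -(k + 5)/(2*(11 + k)) = -(5 + k)/(2*(11 + k)))
(1935 - 4145)/(o(-2, -9) - 3700) = (1935 - 4145)/((-5 - 1*(-9))/(2*(11 - 9)) - 3700) = -2210/((1/2)*(-5 + 9)/2 - 3700) = -2210/((1/2)*(1/2)*4 - 3700) = -2210/(1 - 3700) = -2210/(-3699) = -2210*(-1/3699) = 2210/3699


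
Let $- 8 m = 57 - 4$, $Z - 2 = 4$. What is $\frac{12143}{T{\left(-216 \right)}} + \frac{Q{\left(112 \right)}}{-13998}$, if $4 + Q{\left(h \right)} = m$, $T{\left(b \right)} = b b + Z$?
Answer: $\frac{75765999}{290299856} \approx 0.26099$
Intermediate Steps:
$Z = 6$ ($Z = 2 + 4 = 6$)
$T{\left(b \right)} = 6 + b^{2}$ ($T{\left(b \right)} = b b + 6 = b^{2} + 6 = 6 + b^{2}$)
$m = - \frac{53}{8}$ ($m = - \frac{57 - 4}{8} = \left(- \frac{1}{8}\right) 53 = - \frac{53}{8} \approx -6.625$)
$Q{\left(h \right)} = - \frac{85}{8}$ ($Q{\left(h \right)} = -4 - \frac{53}{8} = - \frac{85}{8}$)
$\frac{12143}{T{\left(-216 \right)}} + \frac{Q{\left(112 \right)}}{-13998} = \frac{12143}{6 + \left(-216\right)^{2}} - \frac{85}{8 \left(-13998\right)} = \frac{12143}{6 + 46656} - - \frac{85}{111984} = \frac{12143}{46662} + \frac{85}{111984} = \frac{75765999}{290299856}$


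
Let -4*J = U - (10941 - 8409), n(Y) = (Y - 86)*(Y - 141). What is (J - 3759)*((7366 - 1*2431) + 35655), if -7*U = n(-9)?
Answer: -743588505/7 ≈ -1.0623e+8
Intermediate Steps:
n(Y) = (-141 + Y)*(-86 + Y) (n(Y) = (-86 + Y)*(-141 + Y) = (-141 + Y)*(-86 + Y))
U = -14250/7 (U = -(12126 + (-9)**2 - 227*(-9))/7 = -(12126 + 81 + 2043)/7 = -1/7*14250 = -14250/7 ≈ -2035.7)
J = 15987/14 (J = -(-14250/7 - (10941 - 8409))/4 = -(-14250/7 - 1*2532)/4 = -(-14250/7 - 2532)/4 = -1/4*(-31974/7) = 15987/14 ≈ 1141.9)
(J - 3759)*((7366 - 1*2431) + 35655) = (15987/14 - 3759)*((7366 - 1*2431) + 35655) = -36639*((7366 - 2431) + 35655)/14 = -36639*(4935 + 35655)/14 = -36639/14*40590 = -743588505/7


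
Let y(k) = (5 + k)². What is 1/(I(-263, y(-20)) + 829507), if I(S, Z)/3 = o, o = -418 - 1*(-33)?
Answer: 1/828352 ≈ 1.2072e-6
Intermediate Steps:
o = -385 (o = -418 + 33 = -385)
I(S, Z) = -1155 (I(S, Z) = 3*(-385) = -1155)
1/(I(-263, y(-20)) + 829507) = 1/(-1155 + 829507) = 1/828352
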